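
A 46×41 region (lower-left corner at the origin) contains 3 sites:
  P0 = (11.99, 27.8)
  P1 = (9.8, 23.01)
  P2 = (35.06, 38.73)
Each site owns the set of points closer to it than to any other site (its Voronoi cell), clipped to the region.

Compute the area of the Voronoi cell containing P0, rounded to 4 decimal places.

Area of P0's cell: 418.2435

1. box [0,46]×[0,41]: [(0, 0) (46, 0) (46, 41) (0, 41)]
2. ⊥bis P0·P1 via (10.895,25.405): [(0, 30.3862) (46, 9.3549) (46, 41) (0, 41)]  |A|=971.9541
3. ⊥bis P0·P2 via (23.525,33.265): [(0, 30.3862) (31.7708, 15.8605) (19.8603, 41) (0, 41)]  |A|=418.2435
4. canonical 4-gon: [(0, 30.3862) (31.7708, 15.8605) (19.8603, 41) (0, 41)]
5. shoelace: 418.2435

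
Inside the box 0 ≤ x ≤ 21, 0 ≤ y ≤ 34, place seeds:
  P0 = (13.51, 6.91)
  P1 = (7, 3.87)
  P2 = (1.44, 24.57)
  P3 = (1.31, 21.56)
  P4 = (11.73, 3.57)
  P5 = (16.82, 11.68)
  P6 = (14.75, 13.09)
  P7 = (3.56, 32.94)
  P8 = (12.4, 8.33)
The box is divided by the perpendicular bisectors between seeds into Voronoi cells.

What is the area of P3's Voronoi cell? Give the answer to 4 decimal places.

Area of P3's cell: 86.6258

1. box [0,21]×[0,34]: [(0, 0) (21, 0) (21, 34) (0, 34)]
2. ⊥bis P3·P0 via (7.41,14.235): [(0, 8.0642) (21, 25.5523) (21, 34) (0, 34)]  |A|=361.0269
3. ⊥bis P3·P1 via (4.155,12.715): [(0, 11.3785) (6.4845, 13.4643) (21, 25.5523) (21, 34) (0, 34)]  |A|=350.281
4. ⊥bis P3·P2 via (1.375,23.065): [(0, 23.1244) (0, 11.3785) (6.4845, 13.4643) (17.1929, 22.3818)]  |A|=118.718
5. ⊥bis P3·P4 via (6.52,12.565): [(0, 23.1244) (0, 11.3785) (6.4845, 13.4643) (17.1929, 22.3818)]  |A|=118.718
6. ⊥bis P3·P5 via (9.065,16.62): [(12.8547, 22.5692) (0, 23.1244) (0, 11.3785) (6.4845, 13.4643) (7.6991, 14.4757)]  |A|=100.6795
7. ⊥bis P3·P6 via (8.03,17.325): [(11.3752, 22.6331) (0, 23.1244) (0, 11.3785) (5.3713, 13.1062)]  |A|=87.2051
8. ⊥bis P3·P7 via (2.435,27.25): [(11.3752, 22.6331) (0, 23.1244) (0, 11.3785) (5.3713, 13.1062)]  |A|=87.2051
9. ⊥bis P3·P8 via (6.855,14.945): [(6.1663, 14.3677) (11.3752, 22.6331) (0, 23.1244) (0, 11.3785) (4.2194, 12.7357)]  |A|=86.6258
10. canonical 5-gon: [(6.1663, 14.3677) (11.3752, 22.6331) (0, 23.1244) (0, 11.3785) (4.2194, 12.7357)]
11. shoelace: 86.6258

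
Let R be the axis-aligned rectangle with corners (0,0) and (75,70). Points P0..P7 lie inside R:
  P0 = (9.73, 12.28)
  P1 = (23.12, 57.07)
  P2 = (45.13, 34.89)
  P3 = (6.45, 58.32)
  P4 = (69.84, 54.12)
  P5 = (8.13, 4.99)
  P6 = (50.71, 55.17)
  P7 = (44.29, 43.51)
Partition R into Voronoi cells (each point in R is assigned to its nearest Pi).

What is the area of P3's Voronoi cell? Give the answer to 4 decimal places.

1. box [0,75]×[0,70]: [(0, 0) (75, 0) (75, 70) (0, 70)]
2. ⊥bis P3·P0 via (8.09,35.3): [(0, 34.7236) (75, 40.0668) (75, 70) (0, 70)]  |A|=2445.3571
3. ⊥bis P3·P1 via (14.785,57.695): [(0, 34.7236) (13.1326, 35.6593) (15.7077, 70) (0, 70)]  |A|=501.3429
4. ⊥bis P3·P2 via (25.79,46.605): [(0, 34.7236) (13.1326, 35.6593) (15.7077, 70) (0, 70)]  |A|=501.3429
5. ⊥bis P3·P4 via (38.145,56.22): [(0, 34.7236) (13.1326, 35.6593) (15.7077, 70) (0, 70)]  |A|=501.3429
6. ⊥bis P3·P5 via (7.29,31.655): [(0, 34.7236) (13.1326, 35.6593) (15.7077, 70) (0, 70)]  |A|=501.3429
7. ⊥bis P3·P6 via (28.58,56.745): [(0, 34.7236) (13.1326, 35.6593) (15.7077, 70) (0, 70)]  |A|=501.3429
8. ⊥bis P3·P7 via (25.37,50.915): [(0, 34.7236) (13.1326, 35.6593) (15.7077, 70) (0, 70)]  |A|=501.3429
9. canonical 4-gon: [(0, 34.7236) (13.1326, 35.6593) (15.7077, 70) (0, 70)]
10. shoelace: 501.3429

Area of P3's cell: 501.3429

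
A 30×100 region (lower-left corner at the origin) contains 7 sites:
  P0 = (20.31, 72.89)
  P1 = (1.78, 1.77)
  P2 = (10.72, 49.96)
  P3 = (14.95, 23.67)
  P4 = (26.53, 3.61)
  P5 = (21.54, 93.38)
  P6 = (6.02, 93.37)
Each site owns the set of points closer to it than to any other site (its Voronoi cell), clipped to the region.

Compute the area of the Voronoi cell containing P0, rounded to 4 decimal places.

Area of P0's cell: 583.4954

1. box [0,30]×[0,100]: [(0, 0) (30, 0) (30, 100) (0, 100)]
2. ⊥bis P0·P1 via (11.045,37.33): [(0, 40.2077) (30, 32.3914) (30, 100) (0, 100)]  |A|=1911.0137
3. ⊥bis P0·P2 via (15.515,61.425): [(0, 67.9138) (30, 55.3669) (30, 100) (0, 100)]  |A|=1150.7884
4. ⊥bis P0·P3 via (17.63,48.28): [(0, 67.9138) (30, 55.3669) (30, 100) (0, 100)]  |A|=1150.7884
5. ⊥bis P0·P4 via (23.42,38.25): [(0, 67.9138) (30, 55.3669) (30, 100) (0, 100)]  |A|=1150.7884
6. ⊥bis P0·P5 via (20.925,83.135): [(0, 84.3911) (0, 67.9138) (30, 55.3669) (30, 82.5902)]  |A|=655.5086
7. ⊥bis P0·P6 via (13.165,83.13): [(13.7863, 83.5635) (0, 73.9441) (0, 67.9138) (30, 55.3669) (30, 82.5902)]  |A|=583.4954
8. canonical 5-gon: [(13.7863, 83.5635) (0, 73.9441) (0, 67.9138) (30, 55.3669) (30, 82.5902)]
9. shoelace: 583.4954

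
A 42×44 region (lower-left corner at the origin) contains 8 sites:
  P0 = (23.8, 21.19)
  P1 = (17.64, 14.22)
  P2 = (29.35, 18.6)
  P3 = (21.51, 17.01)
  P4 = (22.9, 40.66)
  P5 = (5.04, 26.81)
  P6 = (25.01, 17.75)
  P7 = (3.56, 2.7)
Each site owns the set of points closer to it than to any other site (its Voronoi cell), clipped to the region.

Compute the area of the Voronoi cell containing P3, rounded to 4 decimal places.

Area of P3's cell: 47.2884

1. box [0,42]×[0,44]: [(0, 0) (42, 0) (42, 44) (0, 44)]
2. ⊥bis P3·P0 via (22.655,19.1): [(0, 31.5115) (0, 0) (42, 0) (42, 8.5019)]  |A|=840.2808
3. ⊥bis P3·P1 via (19.575,15.615): [(13.4119, 24.1638) (30.8323, 0) (42, 0) (42, 8.5019)]  |A|=256.4532
4. ⊥bis P3·P2 via (25.43,17.805): [(25.4814, 17.5516) (13.4119, 24.1638) (28.3398, 3.4574)]  |A|=75.6045
5. ⊥bis P3·P4 via (22.205,28.835): [(25.4814, 17.5516) (13.4119, 24.1638) (28.3398, 3.4574)]  |A|=75.6045
6. ⊥bis P3·P5 via (13.275,21.91): [(25.4814, 17.5516) (14.32, 23.6663) (14.0716, 23.2488) (28.3398, 3.4574)]  |A|=75.3531
7. ⊥bis P3·P6 via (23.26,17.38): [(22.928, 18.9505) (14.32, 23.6663) (14.0716, 23.2488) (25.3172, 7.65)]  |A|=47.2884
8. ⊥bis P3·P7 via (12.535,9.855): [(22.928, 18.9505) (14.32, 23.6663) (14.0716, 23.2488) (25.3172, 7.65)]  |A|=47.2884
9. canonical 4-gon: [(22.928, 18.9505) (14.32, 23.6663) (14.0716, 23.2488) (25.3172, 7.65)]
10. shoelace: 47.2884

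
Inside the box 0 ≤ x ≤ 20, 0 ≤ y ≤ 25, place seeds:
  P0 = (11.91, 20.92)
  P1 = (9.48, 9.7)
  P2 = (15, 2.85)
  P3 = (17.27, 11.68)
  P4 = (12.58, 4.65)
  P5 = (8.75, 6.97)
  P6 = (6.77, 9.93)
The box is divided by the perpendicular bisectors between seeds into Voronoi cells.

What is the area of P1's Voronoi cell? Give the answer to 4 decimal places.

Area of P1's cell: 34.5239

1. box [0,20]×[0,25]: [(0, 0) (20, 0) (20, 25) (0, 25)]
2. ⊥bis P1·P0 via (10.695,15.31): [(0, 17.6263) (0, 0) (20, 0) (20, 13.2947)]  |A|=309.2104
3. ⊥bis P1·P2 via (12.24,6.275): [(0, 17.6263) (0, 0) (4.4531, 0) (20, 12.5283) (20, 13.2947)]  |A|=211.8221
4. ⊥bis P1·P3 via (13.375,10.69): [(12.2884, 14.9649) (0, 17.6263) (0, 0) (4.4531, 0) (14.1134, 7.7847)]  |A|=183.4051
5. ⊥bis P1·P4 via (11.03,7.175): [(13.8313, 8.8946) (12.2884, 14.9649) (0, 17.6263) (0, 0.4041)]  |A|=154.3468
6. ⊥bis P1·P5 via (9.115,8.335): [(11.7652, 7.6263) (13.8313, 8.8946) (12.2884, 14.9649) (0, 17.6263) (0, 10.7723)]  |A|=93.3545
7. ⊥bis P1·P6 via (8.125,9.815): [(8.0241, 8.6267) (11.7652, 7.6263) (13.8313, 8.8946) (12.2884, 14.9649) (8.6293, 15.7574)]  |A|=34.5239
8. canonical 5-gon: [(8.0241, 8.6267) (11.7652, 7.6263) (13.8313, 8.8946) (12.2884, 14.9649) (8.6293, 15.7574)]
9. shoelace: 34.5239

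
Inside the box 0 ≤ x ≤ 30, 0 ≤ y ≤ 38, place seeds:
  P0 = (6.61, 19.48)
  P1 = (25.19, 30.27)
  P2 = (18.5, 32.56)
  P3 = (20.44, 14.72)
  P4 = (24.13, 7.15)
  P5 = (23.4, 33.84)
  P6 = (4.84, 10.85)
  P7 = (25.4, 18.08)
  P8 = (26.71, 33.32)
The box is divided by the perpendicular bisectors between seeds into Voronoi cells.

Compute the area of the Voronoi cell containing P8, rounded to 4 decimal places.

1. box [0,30]×[0,38]: [(0, 0) (30, 0) (30, 38) (0, 38)]
2. ⊥bis P8·P0 via (16.66,26.4): [(30, 7.0262) (30, 38) (8.6727, 38)]  |A|=330.2937
3. ⊥bis P8·P1 via (25.95,31.795): [(30, 29.7766) (30, 38) (13.4992, 38)]  |A|=67.8461
4. ⊥bis P8·P2 via (22.605,32.94): [(22.5543, 33.4873) (30, 29.7766) (30, 38) (22.1366, 38)]  |A|=48.3569
5. ⊥bis P8·P3 via (23.575,24.02): [(22.5543, 33.4873) (30, 29.7766) (30, 38) (22.1366, 38)]  |A|=48.3569
6. ⊥bis P8·P4 via (25.42,20.235): [(22.5543, 33.4873) (30, 29.7766) (30, 38) (22.1366, 38)]  |A|=48.3569
7. ⊥bis P8·P5 via (25.055,33.58): [(24.8599, 32.3383) (30, 29.7766) (30, 38) (25.7494, 38)]  |A|=33.1673
8. ⊥bis P8·P6 via (15.775,22.085): [(24.8599, 32.3383) (30, 29.7766) (30, 38) (25.7494, 38)]  |A|=33.1673
9. ⊥bis P8·P7 via (26.055,25.7): [(24.8599, 32.3383) (30, 29.7766) (30, 38) (25.7494, 38)]  |A|=33.1673
10. canonical 4-gon: [(24.8599, 32.3383) (30, 29.7766) (30, 38) (25.7494, 38)]
11. shoelace: 33.1673

Area of P8's cell: 33.1673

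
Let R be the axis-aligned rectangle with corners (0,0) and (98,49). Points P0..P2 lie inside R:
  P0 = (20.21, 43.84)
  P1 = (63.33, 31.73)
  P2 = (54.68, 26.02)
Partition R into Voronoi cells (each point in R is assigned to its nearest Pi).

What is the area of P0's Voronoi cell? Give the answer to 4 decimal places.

Area of P0's cell: 1570.5965

1. box [0,98]×[0,49]: [(0, 0) (98, 0) (98, 49) (0, 49)]
2. ⊥bis P0·P1 via (41.77,37.785): [(0, 0) (31.1583, 0) (44.9197, 49) (0, 49)]  |A|=1863.9103
3. ⊥bis P0·P2 via (37.445,34.93): [(0, 0) (19.3872, 0) (44.7188, 49) (0, 49)]  |A|=1570.5965
4. canonical 4-gon: [(0, 0) (19.3872, 0) (44.7188, 49) (0, 49)]
5. shoelace: 1570.5965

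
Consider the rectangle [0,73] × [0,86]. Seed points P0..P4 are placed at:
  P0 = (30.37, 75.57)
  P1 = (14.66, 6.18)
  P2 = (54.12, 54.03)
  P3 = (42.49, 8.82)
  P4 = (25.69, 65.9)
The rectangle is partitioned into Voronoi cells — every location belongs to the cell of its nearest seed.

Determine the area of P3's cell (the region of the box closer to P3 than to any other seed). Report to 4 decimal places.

Area of P3's cell: 1401.2791

1. box [0,73]×[0,86]: [(0, 0) (73, 0) (73, 86) (0, 86)]
2. ⊥bis P3·P0 via (36.43,42.195): [(0, 35.5803) (0, 0) (73, 0) (73, 48.8351)]  |A|=3081.1628
3. ⊥bis P3·P1 via (28.575,7.5): [(25.4725, 40.2054) (29.2865, 0) (73, 0) (73, 48.8351)]  |A|=2039.2659
4. ⊥bis P3·P2 via (48.305,31.425): [(25.7552, 37.2258) (29.2865, 0) (73, 0) (73, 25.0724)]  |A|=1405.9057
5. ⊥bis P3·P4 via (34.09,37.36): [(29.9595, 36.1443) (25.9692, 34.9698) (29.2865, 0) (73, 0) (73, 25.0724)]  |A|=1401.2791
6. canonical 5-gon: [(29.9595, 36.1443) (25.9692, 34.9698) (29.2865, 0) (73, 0) (73, 25.0724)]
7. shoelace: 1401.2791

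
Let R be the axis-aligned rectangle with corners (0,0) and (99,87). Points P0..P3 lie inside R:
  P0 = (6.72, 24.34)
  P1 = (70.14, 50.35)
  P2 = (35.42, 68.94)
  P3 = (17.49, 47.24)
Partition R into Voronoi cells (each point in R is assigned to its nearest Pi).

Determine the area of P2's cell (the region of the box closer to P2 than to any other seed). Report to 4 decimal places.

Area of P2's cell: 1622.5463

1. box [0,99]×[0,87]: [(0, 0) (99, 0) (99, 87) (0, 87)]
2. ⊥bis P2·P0 via (21.07,46.64): [(0, 60.1985) (93.5489, 0) (99, 0) (99, 87) (0, 87)]  |A|=5797.2488
3. ⊥bis P2·P1 via (52.78,59.645): [(0, 60.1985) (39.4753, 34.7962) (67.4266, 87) (0, 87)]  |A|=2288.9601
4. ⊥bis P2·P3 via (26.455,58.09): [(0, 79.9489) (44.1285, 43.4869) (67.4266, 87) (0, 87)]  |A|=1622.5463
5. canonical 4-gon: [(0, 79.9489) (44.1285, 43.4869) (67.4266, 87) (0, 87)]
6. shoelace: 1622.5463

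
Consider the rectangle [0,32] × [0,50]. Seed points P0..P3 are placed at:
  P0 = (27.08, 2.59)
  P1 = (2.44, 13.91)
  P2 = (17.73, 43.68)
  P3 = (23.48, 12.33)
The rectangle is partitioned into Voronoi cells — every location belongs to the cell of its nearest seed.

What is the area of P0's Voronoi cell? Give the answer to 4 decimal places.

Area of P0's cell: 126.0822

1. box [0,32]×[0,50]: [(0, 0) (32, 0) (32, 50) (0, 50)]
2. ⊥bis P0·P1 via (14.76,8.25): [(10.9698, 0) (32, 0) (32, 45.7759)]  |A|=481.3381
3. ⊥bis P0·P2 via (22.405,23.135): [(21.5042, 22.93) (10.9698, 0) (32, 0) (32, 25.3183)]  |A|=373.979
4. ⊥bis P0·P3 via (25.28,7.46): [(12.1711, 2.6148) (10.9698, 0) (32, 0) (32, 9.9438)]  |A|=126.0822
5. canonical 4-gon: [(12.1711, 2.6148) (10.9698, 0) (32, 0) (32, 9.9438)]
6. shoelace: 126.0822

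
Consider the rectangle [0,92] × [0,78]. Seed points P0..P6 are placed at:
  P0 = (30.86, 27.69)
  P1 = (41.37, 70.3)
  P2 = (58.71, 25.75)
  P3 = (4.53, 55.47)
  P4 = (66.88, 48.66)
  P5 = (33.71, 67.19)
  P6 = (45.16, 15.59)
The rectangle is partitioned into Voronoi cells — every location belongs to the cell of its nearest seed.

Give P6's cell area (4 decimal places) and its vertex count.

Area of P6's cell: 713.8540 (3 vertices)

1. box [0,92]×[0,78]: [(0, 0) (92, 0) (92, 78) (0, 78)]
2. ⊥bis P6·P0 via (38.01,21.64): [(19.6992, 0) (92, 0) (92, 78) (85.6992, 78)]  |A|=3065.46
3. ⊥bis P6·P1 via (43.265,42.945): [(56.8326, 43.8849) (19.6992, 0) (92, 0) (92, 46.3211)]  |A|=2400.9517
4. ⊥bis P6·P2 via (51.935,20.67): [(45.0072, 29.9094) (19.6992, 0) (67.4337, 0)]  |A|=713.854
5. ⊥bis P6·P3 via (24.845,35.53): [(45.0072, 29.9094) (19.6992, 0) (67.4337, 0)]  |A|=713.854
6. ⊥bis P6·P4 via (56.02,32.125): [(45.0072, 29.9094) (19.6992, 0) (67.4337, 0)]  |A|=713.854
7. ⊥bis P6·P5 via (39.435,41.39): [(45.0072, 29.9094) (19.6992, 0) (67.4337, 0)]  |A|=713.854
8. canonical 3-gon: [(45.0072, 29.9094) (19.6992, 0) (67.4337, 0)]
9. shoelace: 713.854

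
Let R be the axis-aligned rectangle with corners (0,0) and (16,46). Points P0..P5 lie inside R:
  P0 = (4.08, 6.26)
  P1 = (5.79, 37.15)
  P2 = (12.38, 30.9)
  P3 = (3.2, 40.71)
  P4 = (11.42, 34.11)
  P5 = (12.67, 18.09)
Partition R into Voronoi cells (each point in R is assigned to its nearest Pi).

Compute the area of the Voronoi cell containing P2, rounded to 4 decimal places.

1. box [0,16]×[0,46]: [(0, 0) (16, 0) (16, 46) (0, 46)]
2. ⊥bis P2·P0 via (8.23,18.58): [(0, 21.3523) (16, 15.9627) (16, 46) (0, 46)]  |A|=437.4804
3. ⊥bis P2·P1 via (9.085,34.025): [(0, 24.4458) (0, 21.3523) (16, 15.9627) (16, 41.3162)]  |A|=227.576
4. ⊥bis P2·P3 via (7.79,35.805): [(0, 24.4458) (0, 21.3523) (16, 15.9627) (16, 41.3162)]  |A|=227.576
5. ⊥bis P2·P4 via (11.9,32.505): [(5.9581, 30.728) (0, 24.4458) (0, 21.3523) (16, 15.9627) (16, 33.7312)]  |A|=189.492
6. ⊥bis P2·P5 via (12.525,24.495): [(5.9581, 30.728) (0, 24.4458) (0, 24.2115) (16, 24.5737) (16, 33.7312)]  |A|=97.7306
7. canonical 5-gon: [(5.9581, 30.728) (0, 24.4458) (0, 24.2115) (16, 24.5737) (16, 33.7312)]
8. shoelace: 97.7306

Area of P2's cell: 97.7306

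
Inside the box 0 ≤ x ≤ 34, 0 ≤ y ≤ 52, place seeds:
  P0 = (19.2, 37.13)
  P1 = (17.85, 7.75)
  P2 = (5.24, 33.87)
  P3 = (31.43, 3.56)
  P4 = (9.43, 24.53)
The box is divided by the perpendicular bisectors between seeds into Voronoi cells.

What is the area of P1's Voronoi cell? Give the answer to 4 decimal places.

1. box [0,34]×[0,52]: [(0, 0) (34, 0) (34, 52) (0, 52)]
2. ⊥bis P1·P0 via (18.525,22.44): [(0, 23.2912) (0, 0) (34, 0) (34, 21.7289)]  |A|=765.3425
3. ⊥bis P1·P2 via (11.545,20.81): [(15.2345, 22.5912) (0, 15.2364) (0, 0) (34, 0) (34, 21.7289)]  |A|=703.9868
4. ⊥bis P1·P3 via (24.64,5.655): [(29.661, 21.9283) (15.2345, 22.5912) (0, 15.2364) (0, 0) (22.8952, 0)]  |A|=535.0911
5. ⊥bis P1·P4 via (13.64,16.14): [(29.661, 21.9283) (25.5517, 22.1171) (0, 9.2956) (0, 0) (22.8952, 0)]  |A|=417.6413
6. canonical 5-gon: [(29.661, 21.9283) (25.5517, 22.1171) (0, 9.2956) (0, 0) (22.8952, 0)]
7. shoelace: 417.6413

Area of P1's cell: 417.6413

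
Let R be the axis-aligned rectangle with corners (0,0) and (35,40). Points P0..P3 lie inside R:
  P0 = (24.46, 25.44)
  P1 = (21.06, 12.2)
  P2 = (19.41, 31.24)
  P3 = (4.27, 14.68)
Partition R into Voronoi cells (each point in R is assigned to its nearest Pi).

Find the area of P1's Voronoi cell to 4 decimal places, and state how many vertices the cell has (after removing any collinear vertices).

Area of P1's cell: 423.0112 (4 vertices)

1. box [0,35]×[0,40]: [(0, 0) (35, 0) (35, 40) (0, 40)]
2. ⊥bis P1·P0 via (22.76,18.82): [(0, 24.6647) (0, 0) (35, 0) (35, 15.6768)]  |A|=705.9764
3. ⊥bis P1·P2 via (20.235,21.72): [(13.6793, 21.1519) (0, 19.9664) (0, 0) (35, 0) (35, 15.6768)]  |A|=673.8418
4. ⊥bis P1·P3 via (12.665,13.44): [(13.7995, 21.121) (10.6798, 0) (35, 0) (35, 15.6768)]  |A|=423.0112
5. canonical 4-gon: [(13.7995, 21.121) (10.6798, 0) (35, 0) (35, 15.6768)]
6. shoelace: 423.0112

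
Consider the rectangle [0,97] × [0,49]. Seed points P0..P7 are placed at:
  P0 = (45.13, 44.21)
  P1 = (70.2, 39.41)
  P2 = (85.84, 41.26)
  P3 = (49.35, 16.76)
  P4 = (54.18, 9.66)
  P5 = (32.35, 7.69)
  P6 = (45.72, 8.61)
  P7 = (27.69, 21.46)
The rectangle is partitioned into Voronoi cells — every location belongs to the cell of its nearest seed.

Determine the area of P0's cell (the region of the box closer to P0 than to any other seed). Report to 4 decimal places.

Area of P0's cell: 551.5001

1. box [0,97]×[0,49]: [(0, 0) (97, 0) (97, 49) (0, 49)]
2. ⊥bis P0·P1 via (57.665,41.81): [(0, 0) (49.6599, 0) (59.0416, 49) (0, 49)]  |A|=2663.1872
3. ⊥bis P0·P2 via (65.485,42.735): [(0, 0) (49.6599, 0) (59.0416, 49) (0, 49)]  |A|=2663.1872
4. ⊥bis P0·P3 via (47.24,30.485): [(0, 23.2226) (55.7471, 31.7928) (59.0416, 49) (0, 49)]  |A|=1226.477
5. ⊥bis P0·P4 via (49.655,26.935): [(0, 23.2226) (55.7471, 31.7928) (59.0416, 49) (0, 49)]  |A|=1226.477
6. ⊥bis P0·P5 via (38.74,25.95): [(0, 39.5069) (32.3306, 28.1929) (55.7471, 31.7928) (59.0416, 49) (0, 49)]  |A|=963.2364
7. ⊥bis P0·P6 via (45.425,26.41): [(0, 39.5069) (32.3306, 28.1929) (55.7471, 31.7928) (59.0416, 49) (0, 49)]  |A|=963.2364
8. ⊥bis P0·P7 via (36.41,32.835): [(40.7725, 29.4907) (55.7471, 31.7928) (59.0416, 49) (15.3232, 49)]  |A|=551.5001
9. canonical 4-gon: [(40.7725, 29.4907) (55.7471, 31.7928) (59.0416, 49) (15.3232, 49)]
10. shoelace: 551.5001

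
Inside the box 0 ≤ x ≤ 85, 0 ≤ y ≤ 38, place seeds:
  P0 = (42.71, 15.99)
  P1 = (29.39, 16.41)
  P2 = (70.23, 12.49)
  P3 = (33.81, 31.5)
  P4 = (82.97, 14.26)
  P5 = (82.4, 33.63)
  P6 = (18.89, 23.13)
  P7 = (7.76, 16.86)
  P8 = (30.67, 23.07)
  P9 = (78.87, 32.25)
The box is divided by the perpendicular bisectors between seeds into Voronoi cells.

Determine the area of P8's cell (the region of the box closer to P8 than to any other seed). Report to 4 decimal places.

Area of P8's cell: 106.7069

1. box [0,85]×[0,38]: [(0, 0) (85, 0) (85, 38) (0, 38)]
2. ⊥bis P8·P0 via (36.69,19.53): [(0, 0) (25.2056, 0) (47.5511, 38) (0, 38)]  |A|=1382.3769
3. ⊥bis P8·P1 via (30.03,19.74): [(0, 25.5115) (36.1247, 18.5686) (47.5511, 38) (0, 38)]  |A|=687.562
4. ⊥bis P8·P2 via (50.45,17.78): [(0, 25.5115) (36.1247, 18.5686) (47.5511, 38) (0, 38)]  |A|=687.562
5. ⊥bis P8·P3 via (32.24,27.285): [(0, 25.5115) (36.1247, 18.5686) (39.6313, 24.5319) (3.4733, 38) (0, 38)]  |A|=390.7397
6. ⊥bis P8·P4 via (56.82,18.665): [(0, 25.5115) (36.1247, 18.5686) (39.6313, 24.5319) (3.4733, 38) (0, 38)]  |A|=390.7397
7. ⊥bis P8·P5 via (56.535,28.35): [(0, 25.5115) (36.1247, 18.5686) (39.6313, 24.5319) (3.4733, 38) (0, 38)]  |A|=390.7397
8. ⊥bis P8·P6 via (24.78,23.1): [(24.768, 20.7513) (36.1247, 18.5686) (39.6313, 24.5319) (24.8154, 30.0505)]  |A|=106.7069
9. ⊥bis P8·P7 via (19.215,19.965): [(24.768, 20.7513) (36.1247, 18.5686) (39.6313, 24.5319) (24.8154, 30.0505)]  |A|=106.7069
10. ⊥bis P8·P9 via (54.77,27.66): [(24.768, 20.7513) (36.1247, 18.5686) (39.6313, 24.5319) (24.8154, 30.0505)]  |A|=106.7069
11. canonical 4-gon: [(24.768, 20.7513) (36.1247, 18.5686) (39.6313, 24.5319) (24.8154, 30.0505)]
12. shoelace: 106.7069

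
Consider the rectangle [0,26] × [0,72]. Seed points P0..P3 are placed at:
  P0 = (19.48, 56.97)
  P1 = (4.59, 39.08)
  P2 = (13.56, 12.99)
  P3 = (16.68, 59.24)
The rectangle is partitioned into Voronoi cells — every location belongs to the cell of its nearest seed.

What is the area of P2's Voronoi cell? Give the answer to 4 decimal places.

1. box [0,26]×[0,72]: [(0, 0) (26, 0) (26, 72) (0, 72)]
2. ⊥bis P2·P0 via (16.52,34.98): [(0, 37.2037) (0, 0) (26, 0) (26, 33.7039)]  |A|=921.7992
3. ⊥bis P2·P1 via (9.075,26.035): [(0, 22.9149) (0, 0) (26, 0) (26, 31.854)]  |A|=711.9958
4. ⊥bis P2·P3 via (15.12,36.115): [(0, 22.9149) (0, 0) (26, 0) (26, 31.854)]  |A|=711.9958
5. canonical 4-gon: [(0, 22.9149) (0, 0) (26, 0) (26, 31.854)]
6. shoelace: 711.9958

Area of P2's cell: 711.9958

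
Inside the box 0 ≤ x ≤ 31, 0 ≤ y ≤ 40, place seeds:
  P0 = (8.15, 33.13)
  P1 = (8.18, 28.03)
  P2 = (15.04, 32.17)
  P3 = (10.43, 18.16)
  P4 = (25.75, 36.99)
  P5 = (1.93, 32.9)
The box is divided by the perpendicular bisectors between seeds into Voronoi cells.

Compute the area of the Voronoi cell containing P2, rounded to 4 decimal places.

Area of P2's cell: 159.6889

1. box [0,31]×[0,40]: [(0, 0) (31, 0) (31, 40) (0, 40)]
2. ⊥bis P2·P0 via (11.595,32.65): [(7.0458, 0) (31, 0) (31, 40) (12.6191, 40)]  |A|=846.7022
3. ⊥bis P2·P1 via (11.61,30.1): [(11.3092, 30.5985) (29.7753, 0) (31, 0) (31, 40) (12.6191, 40)]  |A|=498.9578
4. ⊥bis P2·P3 via (12.735,25.165): [(11.3092, 30.5985) (15.0475, 24.4041) (31, 19.1549) (31, 40) (12.6191, 40)]  |A|=331.2297
5. ⊥bis P2·P4 via (20.395,34.58): [(11.3092, 30.5985) (15.0475, 24.4041) (26.7003, 20.5697) (17.9557, 40) (12.6191, 40)]  |A|=159.6889
6. ⊥bis P2·P5 via (8.485,32.535): [(11.3092, 30.5985) (15.0475, 24.4041) (26.7003, 20.5697) (17.9557, 40) (12.6191, 40)]  |A|=159.6889
7. canonical 5-gon: [(11.3092, 30.5985) (15.0475, 24.4041) (26.7003, 20.5697) (17.9557, 40) (12.6191, 40)]
8. shoelace: 159.6889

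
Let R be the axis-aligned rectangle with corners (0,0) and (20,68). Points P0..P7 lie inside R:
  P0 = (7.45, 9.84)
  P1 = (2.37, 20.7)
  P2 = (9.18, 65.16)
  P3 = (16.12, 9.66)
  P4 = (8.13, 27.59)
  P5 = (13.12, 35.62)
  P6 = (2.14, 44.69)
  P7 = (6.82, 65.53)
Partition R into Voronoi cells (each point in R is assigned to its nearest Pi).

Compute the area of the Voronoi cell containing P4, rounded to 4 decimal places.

1. box [0,20]×[0,68]: [(0, 0) (20, 0) (20, 68) (0, 68)]
2. ⊥bis P4·P0 via (7.79,18.715): [(0, 19.0134) (20, 18.2472) (20, 68) (0, 68)]  |A|=987.3933
3. ⊥bis P4·P1 via (5.25,24.145): [(0, 28.534) (11.9352, 18.5562) (20, 18.2472) (20, 68) (0, 68)]  |A|=930.5785
4. ⊥bis P4·P2 via (8.655,46.375): [(0, 46.6169) (0, 28.534) (11.9352, 18.5562) (20, 18.2472) (20, 46.0579)]  |A|=497.3267
5. ⊥bis P4·P3 via (12.125,18.625): [(0, 46.6169) (0, 28.534) (11.9352, 18.5562) (11.9678, 18.5549) (20, 22.1343) (20, 46.0579)]  |A|=481.7159
6. ⊥bis P4·P5 via (10.625,31.605): [(0, 38.2076) (0, 28.534) (11.9352, 18.5562) (11.9678, 18.5549) (20, 22.1343) (20, 25.7792)]  |A|=194.8355
7. ⊥bis P4·P6 via (5.135,36.14): [(3.9789, 35.735) (0, 34.3412) (0, 28.534) (11.9352, 18.5562) (11.9678, 18.5549) (20, 22.1343) (20, 25.7792)]  |A|=187.1436
8. ⊥bis P4·P7 via (7.475,46.56): [(3.9789, 35.735) (0, 34.3412) (0, 28.534) (11.9352, 18.5562) (11.9678, 18.5549) (20, 22.1343) (20, 25.7792)]  |A|=187.1436
9. canonical 7-gon: [(3.9789, 35.735) (0, 34.3412) (0, 28.534) (11.9352, 18.5562) (11.9678, 18.5549) (20, 22.1343) (20, 25.7792)]
10. shoelace: 187.1436

Area of P4's cell: 187.1436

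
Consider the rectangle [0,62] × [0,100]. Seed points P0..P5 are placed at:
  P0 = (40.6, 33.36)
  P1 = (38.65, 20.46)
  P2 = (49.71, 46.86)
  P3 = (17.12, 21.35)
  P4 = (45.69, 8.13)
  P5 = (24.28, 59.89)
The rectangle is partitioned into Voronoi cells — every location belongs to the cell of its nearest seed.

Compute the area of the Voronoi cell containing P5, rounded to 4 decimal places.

Area of P5's cell: 2645.3009

1. box [0,62]×[0,100]: [(0, 0) (62, 0) (62, 100) (0, 100)]
2. ⊥bis P5·P0 via (32.44,46.625): [(0, 26.6694) (62, 64.8089) (62, 100) (0, 100)]  |A|=3364.1708
3. ⊥bis P5·P1 via (31.465,40.175): [(0, 28.7078) (8.1303, 31.6708) (62, 64.8089) (62, 100) (0, 100)]  |A|=3355.8847
4. ⊥bis P5·P2 via (36.995,53.375): [(0, 28.7078) (8.1303, 31.6708) (34.041, 47.6099) (60.885, 100) (0, 100)]  |A|=2834.7249
5. ⊥bis P5·P3 via (20.7,40.62): [(0, 44.4657) (22.2193, 40.3377) (34.041, 47.6099) (60.885, 100) (0, 100)]  |A|=2645.3009
6. ⊥bis P5·P4 via (34.985,34.01): [(0, 44.4657) (22.2193, 40.3377) (34.041, 47.6099) (60.885, 100) (0, 100)]  |A|=2645.3009
7. canonical 5-gon: [(0, 44.4657) (22.2193, 40.3377) (34.041, 47.6099) (60.885, 100) (0, 100)]
8. shoelace: 2645.3009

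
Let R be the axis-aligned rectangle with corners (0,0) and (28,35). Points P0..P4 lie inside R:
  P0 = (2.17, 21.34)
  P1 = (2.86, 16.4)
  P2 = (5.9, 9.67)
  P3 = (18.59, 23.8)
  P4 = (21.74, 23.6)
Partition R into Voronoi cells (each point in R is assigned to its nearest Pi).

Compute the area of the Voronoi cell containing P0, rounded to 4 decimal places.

Area of P0's cell: 152.4739

1. box [0,28]×[0,35]: [(0, 0) (28, 0) (28, 35) (0, 35)]
2. ⊥bis P0·P1 via (2.515,18.87): [(0, 18.5187) (28, 22.4296) (28, 35) (0, 35)]  |A|=406.723
3. ⊥bis P0·P2 via (4.035,15.505): [(0, 18.5187) (23.9148, 21.859) (28, 23.1648) (28, 35) (0, 35)]  |A|=405.2214
4. ⊥bis P0·P3 via (10.38,22.57): [(0, 18.5187) (10.7618, 20.0219) (8.5178, 35) (0, 35)]  |A|=152.4739
5. ⊥bis P0·P4 via (11.955,22.47): [(0, 18.5187) (10.7618, 20.0219) (8.5178, 35) (0, 35)]  |A|=152.4739
6. canonical 4-gon: [(0, 18.5187) (10.7618, 20.0219) (8.5178, 35) (0, 35)]
7. shoelace: 152.4739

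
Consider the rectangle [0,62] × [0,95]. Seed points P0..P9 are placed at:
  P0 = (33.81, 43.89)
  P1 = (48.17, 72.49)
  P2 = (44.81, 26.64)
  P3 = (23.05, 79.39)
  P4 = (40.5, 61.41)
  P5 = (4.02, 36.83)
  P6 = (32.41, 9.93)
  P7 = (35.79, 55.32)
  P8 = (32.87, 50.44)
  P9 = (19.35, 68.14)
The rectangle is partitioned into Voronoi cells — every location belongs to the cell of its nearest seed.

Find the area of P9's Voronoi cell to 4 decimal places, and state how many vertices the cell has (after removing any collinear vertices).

1. box [0,62]×[0,95]: [(0, 0) (62, 0) (62, 95) (0, 95)]
2. ⊥bis P9·P0 via (26.58,56.015): [(0, 40.1656) (62, 77.1355) (62, 95) (0, 95)]  |A|=2253.6631
3. ⊥bis P9·P1 via (33.76,70.315): [(0, 40.1656) (35.1473, 61.1236) (30.0341, 95) (0, 95)]  |A|=1472.3644
4. ⊥bis P9·P2 via (32.08,47.39): [(0, 40.1656) (35.1473, 61.1236) (30.0341, 95) (0, 95)]  |A|=1472.3644
5. ⊥bis P9·P3 via (21.2,73.765): [(0, 80.7374) (0, 40.1656) (35.1473, 61.1236) (33.8681, 69.5986)]  |A|=849.3868
6. ⊥bis P9·P4 via (29.925,64.775): [(31.688, 70.3156) (0, 80.7374) (0, 40.1656) (27.2681, 56.4253)]  |A|=796.2679
7. ⊥bis P9·P5 via (11.685,52.485): [(31.688, 70.3156) (0, 80.7374) (0, 58.2062) (16.6133, 50.072) (27.2681, 56.4253)]  |A|=646.411
8. ⊥bis P9·P6 via (25.88,39.035): [(31.688, 70.3156) (0, 80.7374) (0, 58.2062) (16.6133, 50.072) (27.2681, 56.4253)]  |A|=646.411
9. ⊥bis P9·P7 via (27.57,61.73): [(29.9116, 64.7327) (31.688, 70.3156) (0, 80.7374) (0, 58.2062) (16.6133, 50.072) (20.1005, 52.1514)]  |A|=622.2879
10. ⊥bis P9·P8 via (26.11,59.29): [(25.0151, 58.4537) (29.9116, 64.7327) (31.688, 70.3156) (0, 80.7374) (0, 58.2062) (15.0464, 50.8392)]  |A|=606.6193
11. canonical 6-gon: [(25.0151, 58.4537) (29.9116, 64.7327) (31.688, 70.3156) (0, 80.7374) (0, 58.2062) (15.0464, 50.8392)]
12. shoelace: 606.6193

Area of P9's cell: 606.6193 (6 vertices)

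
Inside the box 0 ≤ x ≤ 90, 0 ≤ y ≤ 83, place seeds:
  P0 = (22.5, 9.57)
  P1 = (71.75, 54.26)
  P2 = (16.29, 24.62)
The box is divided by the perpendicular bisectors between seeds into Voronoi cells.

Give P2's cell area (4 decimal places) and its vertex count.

Area of P2's cell: 2379.0998 (4 vertices)

1. box [0,90]×[0,83]: [(0, 0) (90, 0) (90, 83) (0, 83)]
2. ⊥bis P2·P0 via (19.395,17.095): [(0, 9.0921) (90, 46.2284) (90, 83) (0, 83)]  |A|=4980.5773
3. ⊥bis P2·P1 via (44.02,39.44): [(0, 9.0921) (49.3551, 29.4573) (20.7398, 83) (0, 83)]  |A|=2379.0998
4. canonical 4-gon: [(0, 9.0921) (49.3551, 29.4573) (20.7398, 83) (0, 83)]
5. shoelace: 2379.0998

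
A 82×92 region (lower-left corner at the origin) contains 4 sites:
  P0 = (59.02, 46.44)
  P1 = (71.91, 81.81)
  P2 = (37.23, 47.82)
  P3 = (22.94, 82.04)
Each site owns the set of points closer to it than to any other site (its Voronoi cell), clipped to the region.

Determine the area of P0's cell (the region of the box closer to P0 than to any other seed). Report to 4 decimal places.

1. box [0,82]×[0,92]: [(0, 0) (82, 0) (82, 92) (0, 92)]
2. ⊥bis P0·P1 via (65.465,64.125): [(0, 87.9826) (0, 0) (82, 0) (82, 58.0991)]  |A|=5989.3502
3. ⊥bis P0·P2 via (48.125,47.13): [(49.5682, 69.9183) (45.1402, 0) (82, 0) (82, 58.0991)]  |A|=2230.7169
4. ⊥bis P0·P3 via (40.98,64.24): [(49.5682, 69.9183) (45.1402, 0) (82, 0) (82, 58.0991)]  |A|=2230.7169
5. canonical 4-gon: [(49.5682, 69.9183) (45.1402, 0) (82, 0) (82, 58.0991)]
6. shoelace: 2230.7169

Area of P0's cell: 2230.7169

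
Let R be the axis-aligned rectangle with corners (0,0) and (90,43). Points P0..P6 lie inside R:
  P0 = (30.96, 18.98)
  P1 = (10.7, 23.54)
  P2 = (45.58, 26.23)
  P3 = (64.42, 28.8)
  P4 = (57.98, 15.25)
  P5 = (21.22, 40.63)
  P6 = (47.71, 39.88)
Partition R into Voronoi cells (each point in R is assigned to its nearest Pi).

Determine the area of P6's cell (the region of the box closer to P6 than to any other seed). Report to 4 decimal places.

1. box [0,90]×[0,43]: [(0, 0) (90, 0) (90, 43) (0, 43)]
2. ⊥bis P6·P0 via (39.335,29.43): [(76.0566, 0) (90, 0) (90, 43) (22.4029, 43)]  |A|=1753.1209
3. ⊥bis P6·P1 via (29.205,31.71): [(25.2157, 40.7457) (76.0566, 0) (90, 0) (90, 43) (24.2204, 43)]  |A|=1751.0722
4. ⊥bis P6·P2 via (46.645,33.055): [(25.2157, 40.7457) (31.9508, 35.3479) (90, 26.2897) (90, 43) (24.2204, 43)]  |A|=741.5892
5. ⊥bis P6·P3 via (56.065,34.34): [(25.2157, 40.7457) (31.9508, 35.3479) (54.4096, 31.8434) (61.8072, 43) (24.2204, 43)]  |A|=286.9581
6. ⊥bis P6·P4 via (52.845,27.565): [(25.2157, 40.7457) (31.9508, 35.3479) (54.4096, 31.8434) (61.8072, 43) (24.2204, 43)]  |A|=286.9581
7. ⊥bis P6·P5 via (34.465,40.255): [(34.3156, 34.9789) (54.4096, 31.8434) (61.8072, 43) (34.5427, 43)]  |A|=233.0334
8. canonical 4-gon: [(34.3156, 34.9789) (54.4096, 31.8434) (61.8072, 43) (34.5427, 43)]
9. shoelace: 233.0334

Area of P6's cell: 233.0334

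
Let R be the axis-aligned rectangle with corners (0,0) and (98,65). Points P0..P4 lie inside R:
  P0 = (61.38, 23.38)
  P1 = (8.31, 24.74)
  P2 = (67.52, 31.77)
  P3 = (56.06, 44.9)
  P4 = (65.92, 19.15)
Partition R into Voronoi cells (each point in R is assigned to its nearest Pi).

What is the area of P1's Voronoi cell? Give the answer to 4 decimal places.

1. box [0,98]×[0,65]: [(0, 0) (98, 0) (98, 65) (0, 65)]
2. ⊥bis P1·P0 via (34.845,24.06): [(0, 0) (34.2284, 0) (35.8942, 65) (0, 65)]  |A|=2278.9837
3. ⊥bis P1·P2 via (37.915,28.255): [(0, 0) (34.2284, 0) (35.4784, 48.7771) (33.5523, 65) (0, 65)]  |A|=2259.9876
4. ⊥bis P1·P3 via (32.185,34.82): [(0, 0) (34.2284, 0) (34.9527, 28.2645) (19.443, 65) (0, 65)]  |A|=1976.8134
5. ⊥bis P1·P4 via (37.115,21.945): [(0, 0) (34.2284, 0) (34.9527, 28.2645) (19.443, 65) (0, 65)]  |A|=1976.8134
6. canonical 5-gon: [(0, 0) (34.2284, 0) (34.9527, 28.2645) (19.443, 65) (0, 65)]
7. shoelace: 1976.8134

Area of P1's cell: 1976.8134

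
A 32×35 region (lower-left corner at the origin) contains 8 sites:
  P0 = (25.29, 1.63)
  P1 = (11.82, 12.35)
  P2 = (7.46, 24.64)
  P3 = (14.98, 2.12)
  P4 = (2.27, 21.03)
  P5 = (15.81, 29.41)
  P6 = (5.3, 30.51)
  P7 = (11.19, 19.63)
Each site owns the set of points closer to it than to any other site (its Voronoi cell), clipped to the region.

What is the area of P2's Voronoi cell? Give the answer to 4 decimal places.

Area of P2's cell: 48.6041

1. box [0,32]×[0,35]: [(0, 0) (32, 0) (32, 35) (0, 35)]
2. ⊥bis P2·P0 via (16.375,13.135): [(0, 0.4463) (32, 25.2425) (32, 35) (0, 35)]  |A|=708.9786
3. ⊥bis P2·P1 via (9.64,18.495): [(0, 15.0751) (32, 26.4274) (32, 35) (0, 35)]  |A|=455.9593
4. ⊥bis P2·P3 via (11.22,13.38): [(0, 15.0751) (32, 26.4274) (32, 35) (0, 35)]  |A|=455.9593
5. ⊥bis P2·P4 via (4.865,22.835): [(0, 29.8293) (8.2314, 17.9953) (32, 26.4274) (32, 35) (0, 35)]  |A|=395.2358
6. ⊥bis P2·P5 via (11.635,27.025): [(0, 29.8293) (8.2314, 17.9953) (15.3505, 20.5209) (7.0792, 35) (0, 35)]  |A|=143.4559
7. ⊥bis P2·P6 via (6.38,27.575): [(2.5486, 26.1652) (8.2314, 17.9953) (15.3505, 20.5209) (10.4626, 29.0773)]  |A|=77.2323
8. ⊥bis P2·P7 via (9.325,22.135): [(2.5486, 26.1652) (6.7074, 20.1862) (12.9056, 24.8008) (10.4626, 29.0773)]  |A|=48.6041
9. canonical 4-gon: [(2.5486, 26.1652) (6.7074, 20.1862) (12.9056, 24.8008) (10.4626, 29.0773)]
10. shoelace: 48.6041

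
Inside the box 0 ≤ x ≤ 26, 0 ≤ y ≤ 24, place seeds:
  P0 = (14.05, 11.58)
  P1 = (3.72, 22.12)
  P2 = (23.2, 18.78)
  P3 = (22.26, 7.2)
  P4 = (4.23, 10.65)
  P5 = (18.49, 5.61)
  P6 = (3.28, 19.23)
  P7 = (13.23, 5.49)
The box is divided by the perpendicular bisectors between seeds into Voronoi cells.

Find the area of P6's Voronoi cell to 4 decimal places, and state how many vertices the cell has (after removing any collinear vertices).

Area of P6's cell: 54.4819 (4 vertices)

1. box [0,26]×[0,24]: [(0, 0) (26, 0) (26, 24) (0, 24)]
2. ⊥bis P6·P0 via (8.665,15.405): [(0, 3.206) (14.7701, 24) (0, 24)]  |A|=153.5643
3. ⊥bis P6·P1 via (3.5,20.675): [(0, 21.2079) (0, 3.206) (11.539, 19.4511)]  |A|=103.8612
4. ⊥bis P6·P2 via (13.24,19.005): [(0, 21.2079) (0, 3.206) (11.539, 19.4511)]  |A|=103.8612
5. ⊥bis P6·P3 via (12.77,13.215): [(0, 21.2079) (0, 3.206) (11.539, 19.4511)]  |A|=103.8612
6. ⊥bis P6·P4 via (3.755,14.94): [(0, 21.2079) (0, 14.5242) (8.7256, 15.4904) (11.539, 19.4511)]  |A|=54.4819
7. ⊥bis P6·P5 via (10.885,12.42): [(0, 21.2079) (0, 14.5242) (8.7256, 15.4904) (11.539, 19.4511)]  |A|=54.4819
8. ⊥bis P6·P7 via (8.255,12.36): [(0, 21.2079) (0, 14.5242) (8.7256, 15.4904) (11.539, 19.4511)]  |A|=54.4819
9. canonical 4-gon: [(0, 21.2079) (0, 14.5242) (8.7256, 15.4904) (11.539, 19.4511)]
10. shoelace: 54.4819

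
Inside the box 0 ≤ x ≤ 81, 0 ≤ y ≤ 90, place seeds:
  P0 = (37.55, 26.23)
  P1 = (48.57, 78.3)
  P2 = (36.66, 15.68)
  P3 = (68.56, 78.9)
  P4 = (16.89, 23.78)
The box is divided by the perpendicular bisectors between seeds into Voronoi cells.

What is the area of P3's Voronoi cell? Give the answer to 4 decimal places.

1. box [0,81]×[0,90]: [(0, 0) (81, 0) (81, 90) (0, 90)]
2. ⊥bis P3·P0 via (53.055,52.565): [(0, 83.8017) (81, 36.1121) (81, 90) (0, 90)]  |A|=2433.4924
3. ⊥bis P3·P1 via (58.565,78.6): [(59.4596, 48.7942) (81, 36.1121) (81, 90) (58.2228, 90)]  |A|=1049.6586
4. ⊥bis P3·P2 via (52.61,47.29): [(59.4596, 48.7942) (81, 36.1121) (81, 90) (58.2228, 90)]  |A|=1049.6586
5. ⊥bis P3·P4 via (42.725,51.34): [(59.4596, 48.7942) (81, 36.1121) (81, 90) (58.2228, 90)]  |A|=1049.6586
6. canonical 4-gon: [(59.4596, 48.7942) (81, 36.1121) (81, 90) (58.2228, 90)]
7. shoelace: 1049.6586

Area of P3's cell: 1049.6586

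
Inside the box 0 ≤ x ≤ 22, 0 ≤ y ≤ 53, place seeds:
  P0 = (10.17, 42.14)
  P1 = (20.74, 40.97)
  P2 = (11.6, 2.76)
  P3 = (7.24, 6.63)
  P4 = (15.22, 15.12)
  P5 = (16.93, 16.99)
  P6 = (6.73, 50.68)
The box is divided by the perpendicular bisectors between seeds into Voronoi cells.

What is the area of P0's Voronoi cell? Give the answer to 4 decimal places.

Area of P0's cell: 275.2450

1. box [0,22]×[0,53]: [(0, 0) (22, 0) (22, 53) (0, 53)]
2. ⊥bis P0·P1 via (15.455,41.555): [(0, 0) (10.8553, 0) (16.7219, 53) (0, 53)]  |A|=730.7933
3. ⊥bis P0·P2 via (10.885,22.45): [(0, 22.0547) (13.3502, 22.5395) (16.7219, 53) (0, 53)]  |A|=461.2401
4. ⊥bis P0·P3 via (8.705,24.385): [(0, 25.1033) (13.5106, 23.9885) (16.7219, 53) (0, 53)]  |A|=431.0133
5. ⊥bis P0·P4 via (12.695,28.63): [(0, 26.2573) (14.0524, 28.8837) (16.7219, 53) (0, 53)]  |A|=389.5341
6. ⊥bis P0·P5 via (13.55,29.565): [(0, 26.2573) (4.0835, 27.0205) (14.1455, 29.7251) (16.7219, 53) (0, 53)]  |A|=385.4271
7. ⊥bis P0·P6 via (8.45,46.41): [(0, 43.0063) (0, 26.2573) (4.0835, 27.0205) (14.1455, 29.7251) (16.3444, 49.5899)]  |A|=275.245
8. canonical 5-gon: [(0, 43.0063) (0, 26.2573) (4.0835, 27.0205) (14.1455, 29.7251) (16.3444, 49.5899)]
9. shoelace: 275.245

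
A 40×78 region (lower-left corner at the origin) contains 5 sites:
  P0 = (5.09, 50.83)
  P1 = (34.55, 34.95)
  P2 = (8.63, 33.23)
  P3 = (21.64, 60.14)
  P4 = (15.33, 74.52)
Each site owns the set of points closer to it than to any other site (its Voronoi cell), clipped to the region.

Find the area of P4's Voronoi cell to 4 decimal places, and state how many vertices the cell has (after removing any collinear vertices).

1. box [0,40]×[0,78]: [(0, 0) (40, 0) (40, 78) (0, 78)]
2. ⊥bis P4·P0 via (10.21,62.675): [(0, 67.0883) (40, 49.7983) (40, 78) (0, 78)]  |A|=782.2691
3. ⊥bis P4·P1 via (24.94,54.735): [(0, 67.0883) (26.6535, 55.5673) (40, 62.05) (40, 78) (0, 78)]  |A|=700.5106
4. ⊥bis P4·P2 via (11.98,53.875): [(0, 67.0883) (26.6535, 55.5673) (40, 62.05) (40, 78) (0, 78)]  |A|=700.5106
5. ⊥bis P4·P3 via (18.485,67.33): [(0, 67.0883) (9.0345, 63.1831) (40, 76.7709) (40, 78) (0, 78)]  |A|=364.6596
6. canonical 5-gon: [(0, 67.0883) (9.0345, 63.1831) (40, 76.7709) (40, 78) (0, 78)]
7. shoelace: 364.6596

Area of P4's cell: 364.6596 (5 vertices)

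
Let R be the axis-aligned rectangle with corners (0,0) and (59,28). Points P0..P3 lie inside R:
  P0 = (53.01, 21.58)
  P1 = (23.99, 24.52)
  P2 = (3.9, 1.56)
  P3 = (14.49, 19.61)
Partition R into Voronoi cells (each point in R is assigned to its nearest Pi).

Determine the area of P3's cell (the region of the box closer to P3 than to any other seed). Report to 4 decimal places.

Area of P3's cell: 437.8174

1. box [0,59]×[0,28]: [(0, 0) (59, 0) (59, 28) (0, 28)]
2. ⊥bis P3·P0 via (33.75,20.595): [(0, 0) (34.8033, 0) (33.3713, 28) (0, 28)]  |A|=954.4439
3. ⊥bis P3·P1 via (19.24,22.065): [(0, 0) (30.6441, 0) (16.1725, 28) (0, 28)]  |A|=655.4333
4. ⊥bis P3·P2 via (9.195,10.585): [(0, 15.9797) (27.2365, 0) (30.6441, 0) (16.1725, 28) (0, 28)]  |A|=437.8174
5. canonical 5-gon: [(0, 15.9797) (27.2365, 0) (30.6441, 0) (16.1725, 28) (0, 28)]
6. shoelace: 437.8174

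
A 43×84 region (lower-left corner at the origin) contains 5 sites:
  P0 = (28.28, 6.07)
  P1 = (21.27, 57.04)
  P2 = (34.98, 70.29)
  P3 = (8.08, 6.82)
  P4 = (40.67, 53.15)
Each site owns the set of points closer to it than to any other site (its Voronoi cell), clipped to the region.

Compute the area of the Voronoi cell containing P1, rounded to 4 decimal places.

Area of P1's cell: 1278.6230

1. box [0,43]×[0,84]: [(0, 0) (43, 0) (43, 84) (0, 84)]
2. ⊥bis P1·P0 via (24.775,31.555): [(0, 28.1476) (43, 34.0615) (43, 84) (0, 84)]  |A|=2274.5029
3. ⊥bis P1·P2 via (28.125,63.665): [(0, 28.1476) (43, 34.0615) (43, 48.2736) (8.4723, 84) (0, 84)]  |A|=1657.7272
4. ⊥bis P1·P3 via (14.675,31.93): [(0, 35.7843) (19.0832, 30.7722) (43, 34.0615) (43, 48.2736) (8.4723, 84) (0, 84)]  |A|=1584.8611
5. ⊥bis P1·P4 via (30.97,55.095): [(0, 35.7843) (19.0832, 30.7722) (26.2917, 31.7636) (31.9043, 59.7545) (8.4723, 84) (0, 84)]  |A|=1278.623
6. canonical 6-gon: [(0, 35.7843) (19.0832, 30.7722) (26.2917, 31.7636) (31.9043, 59.7545) (8.4723, 84) (0, 84)]
7. shoelace: 1278.623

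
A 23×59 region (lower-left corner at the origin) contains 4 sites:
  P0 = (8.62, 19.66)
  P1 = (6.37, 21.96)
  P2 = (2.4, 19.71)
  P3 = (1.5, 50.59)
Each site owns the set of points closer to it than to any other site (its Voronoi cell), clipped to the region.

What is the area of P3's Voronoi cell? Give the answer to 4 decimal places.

Area of P3's cell: 493.0782

1. box [0,23]×[0,59]: [(0, 0) (23, 0) (23, 59) (0, 59)]
2. ⊥bis P3·P0 via (5.06,35.125): [(0, 33.9602) (23, 39.2547) (23, 59) (0, 59)]  |A|=515.0282
3. ⊥bis P3·P1 via (3.935,36.275): [(0, 35.6057) (23, 39.518) (23, 59) (0, 59)]  |A|=493.0782
4. ⊥bis P3·P2 via (1.95,35.15): [(0, 35.6057) (23, 39.518) (23, 59) (0, 59)]  |A|=493.0782
5. canonical 4-gon: [(0, 35.6057) (23, 39.518) (23, 59) (0, 59)]
6. shoelace: 493.0782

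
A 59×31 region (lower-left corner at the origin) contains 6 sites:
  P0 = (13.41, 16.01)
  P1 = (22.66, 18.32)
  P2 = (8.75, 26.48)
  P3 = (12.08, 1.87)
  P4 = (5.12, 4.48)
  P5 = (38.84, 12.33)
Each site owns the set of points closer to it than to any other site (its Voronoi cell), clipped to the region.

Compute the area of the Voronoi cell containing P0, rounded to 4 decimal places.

Area of P0's cell: 166.4903

1. box [0,59]×[0,31]: [(0, 0) (59, 0) (59, 31) (0, 31)]
2. ⊥bis P0·P1 via (18.035,17.165): [(0, 0) (22.3216, 0) (14.58, 31) (0, 31)]  |A|=571.9748
3. ⊥bis P0·P2 via (11.08,21.245): [(0, 16.3135) (0, 0) (22.3216, 0) (16.4223, 23.6228)]  |A|=397.6017
4. ⊥bis P0·P3 via (12.745,8.94): [(0, 16.3135) (0, 10.1388) (20.2657, 8.2326) (16.4223, 23.6228)]  |A|=202.9844
5. ⊥bis P0·P4 via (9.265,10.245): [(0.5094, 16.5402) (10.8294, 9.1202) (20.2657, 8.2326) (16.4223, 23.6228)]  |A|=166.4903
6. ⊥bis P0·P5 via (26.125,14.17): [(0.5094, 16.5402) (10.8294, 9.1202) (20.2657, 8.2326) (16.4223, 23.6228)]  |A|=166.4903
7. canonical 4-gon: [(0.5094, 16.5402) (10.8294, 9.1202) (20.2657, 8.2326) (16.4223, 23.6228)]
8. shoelace: 166.4903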